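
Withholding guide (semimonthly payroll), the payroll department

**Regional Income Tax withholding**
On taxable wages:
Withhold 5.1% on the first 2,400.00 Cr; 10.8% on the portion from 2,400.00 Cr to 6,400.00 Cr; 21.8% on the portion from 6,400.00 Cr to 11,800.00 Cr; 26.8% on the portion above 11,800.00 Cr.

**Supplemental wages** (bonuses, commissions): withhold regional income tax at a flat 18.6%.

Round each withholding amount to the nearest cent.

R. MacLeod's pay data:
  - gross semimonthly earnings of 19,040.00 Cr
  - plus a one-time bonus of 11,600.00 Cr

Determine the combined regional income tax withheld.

Regional Income Tax: taxable = 19,040.00 Cr
  1,731.60 Cr + 26.8% × (19,040.00 Cr − 11,800.00 Cr) = 1,731.60 Cr + 26.8% × 7,240.00 Cr = 3,671.92 Cr
Supplemental (18.6% flat on bonus): 18.6% × 11,600.00 Cr = 2,157.60 Cr
Total regional income tax: 3,671.92 Cr + 2,157.60 Cr = 5,829.52 Cr

5,829.52 Cr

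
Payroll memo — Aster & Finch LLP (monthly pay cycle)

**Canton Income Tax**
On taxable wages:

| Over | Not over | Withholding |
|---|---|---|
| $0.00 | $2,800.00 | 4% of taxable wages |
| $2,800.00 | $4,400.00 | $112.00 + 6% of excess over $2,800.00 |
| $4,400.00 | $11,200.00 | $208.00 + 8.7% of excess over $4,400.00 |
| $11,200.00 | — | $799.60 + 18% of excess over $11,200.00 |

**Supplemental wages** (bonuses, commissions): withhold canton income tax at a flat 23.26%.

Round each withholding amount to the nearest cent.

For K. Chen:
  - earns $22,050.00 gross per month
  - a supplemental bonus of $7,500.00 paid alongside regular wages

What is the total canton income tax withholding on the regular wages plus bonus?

Canton Income Tax: taxable = $22,050.00
  $799.60 + 18% × ($22,050.00 − $11,200.00) = $799.60 + 18% × $10,850.00 = $2,752.60
Supplemental (23.26% flat on bonus): 23.26% × $7,500.00 = $1,744.50
Total canton income tax: $2,752.60 + $1,744.50 = $4,497.10

$4,497.10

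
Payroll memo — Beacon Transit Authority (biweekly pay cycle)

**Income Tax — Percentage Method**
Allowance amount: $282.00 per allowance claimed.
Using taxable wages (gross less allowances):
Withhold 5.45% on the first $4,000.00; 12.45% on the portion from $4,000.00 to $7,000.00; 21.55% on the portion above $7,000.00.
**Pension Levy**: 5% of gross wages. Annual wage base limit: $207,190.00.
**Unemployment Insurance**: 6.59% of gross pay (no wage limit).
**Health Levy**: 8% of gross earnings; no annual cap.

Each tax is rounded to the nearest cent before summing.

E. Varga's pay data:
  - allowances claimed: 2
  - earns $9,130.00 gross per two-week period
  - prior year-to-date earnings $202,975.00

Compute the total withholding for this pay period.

$2,471.79

Income Tax: taxable = $9,130.00 − 2×$282.00 = $8,566.00
  $591.50 + 21.55% × ($8,566.00 − $7,000.00) = $591.50 + 21.55% × $1,566.00 = $928.97
Pension Levy: cap $207,190.00 − YTD $202,975.00 = $4,215.00 subject; 5% × $4,215.00 = $210.75
Unemployment Insurance: 6.59% × $9,130.00 = $601.67
Health Levy: 8% × $9,130.00 = $730.40
Total: $928.97 + $210.75 + $601.67 + $730.40 = $2,471.79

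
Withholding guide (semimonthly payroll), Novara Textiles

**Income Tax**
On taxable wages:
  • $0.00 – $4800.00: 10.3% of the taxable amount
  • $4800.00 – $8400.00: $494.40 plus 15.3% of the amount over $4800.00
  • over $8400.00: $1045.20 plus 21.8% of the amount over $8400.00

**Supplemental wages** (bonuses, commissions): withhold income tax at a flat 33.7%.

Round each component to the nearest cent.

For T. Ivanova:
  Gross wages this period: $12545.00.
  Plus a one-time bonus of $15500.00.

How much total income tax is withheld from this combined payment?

Income Tax: taxable = $12545.00
  $1045.20 + 21.8% × ($12545.00 − $8400.00) = $1045.20 + 21.8% × $4145.00 = $1948.81
Supplemental (33.7% flat on bonus): 33.7% × $15500.00 = $5223.50
Total income tax: $1948.81 + $5223.50 = $7172.31

$7172.31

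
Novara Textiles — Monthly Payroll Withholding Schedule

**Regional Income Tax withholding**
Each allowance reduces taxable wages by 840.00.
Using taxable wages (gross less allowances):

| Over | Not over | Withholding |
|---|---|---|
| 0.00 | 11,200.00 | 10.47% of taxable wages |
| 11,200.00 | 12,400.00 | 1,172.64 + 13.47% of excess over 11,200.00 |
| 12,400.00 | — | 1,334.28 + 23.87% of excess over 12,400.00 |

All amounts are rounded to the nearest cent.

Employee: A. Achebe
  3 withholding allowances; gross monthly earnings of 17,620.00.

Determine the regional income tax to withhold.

Regional Income Tax: taxable = 17,620.00 − 3×840.00 = 15,100.00
  1,334.28 + 23.87% × (15,100.00 − 12,400.00) = 1,334.28 + 23.87% × 2,700.00 = 1,978.77

1,978.77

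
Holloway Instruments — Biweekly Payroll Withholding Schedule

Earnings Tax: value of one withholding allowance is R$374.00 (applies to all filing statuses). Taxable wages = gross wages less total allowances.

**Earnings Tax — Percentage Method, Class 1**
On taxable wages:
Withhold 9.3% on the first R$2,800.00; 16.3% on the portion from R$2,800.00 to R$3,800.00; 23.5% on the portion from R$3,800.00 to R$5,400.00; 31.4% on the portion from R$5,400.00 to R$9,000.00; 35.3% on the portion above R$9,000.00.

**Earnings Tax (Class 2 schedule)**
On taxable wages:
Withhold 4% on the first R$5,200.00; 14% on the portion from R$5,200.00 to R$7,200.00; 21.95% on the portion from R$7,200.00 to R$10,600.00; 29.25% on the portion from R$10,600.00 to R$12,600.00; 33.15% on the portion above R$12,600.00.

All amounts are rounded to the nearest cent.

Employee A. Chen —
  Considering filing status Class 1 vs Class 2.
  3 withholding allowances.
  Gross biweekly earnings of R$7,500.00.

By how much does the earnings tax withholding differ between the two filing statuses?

R$733.57

Earnings Tax (Class 1): taxable = R$7,500.00 − 3×R$374.00 = R$6,378.00
  R$799.40 + 31.4% × (R$6,378.00 − R$5,400.00) = R$799.40 + 31.4% × R$978.00 = R$1,106.49
Earnings Tax (Class 2): taxable = R$7,500.00 − 3×R$374.00 = R$6,378.00
  R$208.00 + 14% × (R$6,378.00 − R$5,200.00) = R$208.00 + 14% × R$1,178.00 = R$372.92
Difference: |R$1,106.49 − R$372.92| = R$733.57 (higher under Class 1)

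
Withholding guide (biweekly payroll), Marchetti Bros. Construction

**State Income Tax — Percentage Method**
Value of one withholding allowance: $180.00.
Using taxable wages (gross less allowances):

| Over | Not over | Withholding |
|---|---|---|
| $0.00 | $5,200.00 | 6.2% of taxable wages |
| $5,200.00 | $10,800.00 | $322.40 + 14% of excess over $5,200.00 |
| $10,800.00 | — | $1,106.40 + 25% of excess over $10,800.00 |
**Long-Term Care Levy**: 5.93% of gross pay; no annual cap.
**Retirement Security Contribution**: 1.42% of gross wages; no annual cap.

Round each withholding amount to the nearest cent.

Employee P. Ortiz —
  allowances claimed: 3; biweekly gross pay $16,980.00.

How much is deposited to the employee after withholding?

State Income Tax: taxable = $16,980.00 − 3×$180.00 = $16,440.00
  $1,106.40 + 25% × ($16,440.00 − $10,800.00) = $1,106.40 + 25% × $5,640.00 = $2,516.40
Long-Term Care Levy: 5.93% × $16,980.00 = $1,006.91
Retirement Security Contribution: 1.42% × $16,980.00 = $241.12
Total withheld: $2,516.40 + $1,006.91 + $241.12 = $3,764.43
Net pay: $16,980.00 − $3,764.43 = $13,215.57

$13,215.57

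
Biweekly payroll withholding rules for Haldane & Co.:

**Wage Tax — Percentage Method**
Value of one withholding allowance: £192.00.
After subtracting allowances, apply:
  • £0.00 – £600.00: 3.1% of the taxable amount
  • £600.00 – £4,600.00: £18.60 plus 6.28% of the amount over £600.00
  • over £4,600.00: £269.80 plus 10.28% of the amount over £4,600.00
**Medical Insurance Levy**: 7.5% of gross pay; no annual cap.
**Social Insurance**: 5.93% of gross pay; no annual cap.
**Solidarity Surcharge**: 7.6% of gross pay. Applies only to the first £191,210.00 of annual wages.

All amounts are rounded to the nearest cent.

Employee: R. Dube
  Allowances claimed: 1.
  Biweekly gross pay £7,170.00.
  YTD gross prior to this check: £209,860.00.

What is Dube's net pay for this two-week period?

£5,692.81

Wage Tax: taxable = £7,170.00 − 1×£192.00 = £6,978.00
  £269.80 + 10.28% × (£6,978.00 − £4,600.00) = £269.80 + 10.28% × £2,378.00 = £514.26
Medical Insurance Levy: 7.5% × £7,170.00 = £537.75
Social Insurance: 5.93% × £7,170.00 = £425.18
Solidarity Surcharge: YTD £209,860.00 ≥ cap £191,210.00 → £0.00
Total withheld: £514.26 + £537.75 + £425.18 + £0.00 = £1,477.19
Net pay: £7,170.00 − £1,477.19 = £5,692.81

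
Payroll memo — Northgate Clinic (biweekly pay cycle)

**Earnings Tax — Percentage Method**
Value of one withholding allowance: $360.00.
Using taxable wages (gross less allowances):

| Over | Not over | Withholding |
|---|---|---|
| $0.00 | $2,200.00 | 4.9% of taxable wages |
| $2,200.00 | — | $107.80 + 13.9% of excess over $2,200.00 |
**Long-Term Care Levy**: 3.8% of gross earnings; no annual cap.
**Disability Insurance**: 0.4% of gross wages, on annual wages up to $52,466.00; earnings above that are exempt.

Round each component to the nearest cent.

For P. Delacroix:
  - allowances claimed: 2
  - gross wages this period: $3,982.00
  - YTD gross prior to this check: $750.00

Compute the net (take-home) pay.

Earnings Tax: taxable = $3,982.00 − 2×$360.00 = $3,262.00
  $107.80 + 13.9% × ($3,262.00 − $2,200.00) = $107.80 + 13.9% × $1,062.00 = $255.42
Long-Term Care Levy: 3.8% × $3,982.00 = $151.32
Disability Insurance: 0.4% × $3,982.00 = $15.93
Total withheld: $255.42 + $151.32 + $15.93 = $422.67
Net pay: $3,982.00 − $422.67 = $3,559.33

$3,559.33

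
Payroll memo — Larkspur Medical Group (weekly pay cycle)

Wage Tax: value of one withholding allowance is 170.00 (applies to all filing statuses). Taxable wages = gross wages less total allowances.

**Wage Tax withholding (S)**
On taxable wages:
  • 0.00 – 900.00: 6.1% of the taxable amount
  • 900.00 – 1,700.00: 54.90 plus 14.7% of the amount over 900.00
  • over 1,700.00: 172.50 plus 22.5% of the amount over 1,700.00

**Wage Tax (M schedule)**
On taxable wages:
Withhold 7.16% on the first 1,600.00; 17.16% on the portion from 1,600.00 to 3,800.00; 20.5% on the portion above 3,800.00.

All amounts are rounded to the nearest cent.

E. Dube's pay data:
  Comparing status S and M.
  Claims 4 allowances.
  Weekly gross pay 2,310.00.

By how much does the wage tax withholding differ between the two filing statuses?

Wage Tax (S): taxable = 2,310.00 − 4×170.00 = 1,630.00
  54.90 + 14.7% × (1,630.00 − 900.00) = 54.90 + 14.7% × 730.00 = 162.21
Wage Tax (M): taxable = 2,310.00 − 4×170.00 = 1,630.00
  114.56 + 17.16% × (1,630.00 − 1,600.00) = 114.56 + 17.16% × 30.00 = 119.71
Difference: |162.21 − 119.71| = 42.50 (higher under S)

42.50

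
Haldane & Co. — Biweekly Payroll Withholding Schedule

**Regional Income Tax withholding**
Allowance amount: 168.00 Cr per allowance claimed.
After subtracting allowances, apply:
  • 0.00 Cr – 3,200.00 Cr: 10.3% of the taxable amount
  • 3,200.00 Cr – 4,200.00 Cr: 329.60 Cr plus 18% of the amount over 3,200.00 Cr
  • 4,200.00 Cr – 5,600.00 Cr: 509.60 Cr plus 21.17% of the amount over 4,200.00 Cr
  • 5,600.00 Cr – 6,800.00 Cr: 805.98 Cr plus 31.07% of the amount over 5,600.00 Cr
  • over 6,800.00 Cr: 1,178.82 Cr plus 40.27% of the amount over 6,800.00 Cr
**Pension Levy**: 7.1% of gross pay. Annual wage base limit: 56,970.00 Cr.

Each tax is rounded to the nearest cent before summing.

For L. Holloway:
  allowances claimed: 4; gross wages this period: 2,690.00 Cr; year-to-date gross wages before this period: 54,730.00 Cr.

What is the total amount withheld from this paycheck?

Regional Income Tax: taxable = 2,690.00 Cr − 4×168.00 Cr = 2,018.00 Cr
  10.3% × 2,018.00 Cr = 207.85 Cr
Pension Levy: cap 56,970.00 Cr − YTD 54,730.00 Cr = 2,240.00 Cr subject; 7.1% × 2,240.00 Cr = 159.04 Cr
Total: 207.85 Cr + 159.04 Cr = 366.89 Cr

366.89 Cr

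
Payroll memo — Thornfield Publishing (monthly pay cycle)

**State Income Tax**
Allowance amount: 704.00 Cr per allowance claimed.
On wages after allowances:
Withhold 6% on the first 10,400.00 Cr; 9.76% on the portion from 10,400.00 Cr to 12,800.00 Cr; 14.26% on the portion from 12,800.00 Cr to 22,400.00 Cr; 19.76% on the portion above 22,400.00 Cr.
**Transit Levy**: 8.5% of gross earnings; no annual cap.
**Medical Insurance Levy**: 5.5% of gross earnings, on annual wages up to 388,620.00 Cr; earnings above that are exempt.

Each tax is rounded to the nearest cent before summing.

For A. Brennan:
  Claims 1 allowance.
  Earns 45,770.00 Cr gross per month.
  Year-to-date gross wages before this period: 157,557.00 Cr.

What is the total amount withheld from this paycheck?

13,113.80 Cr

State Income Tax: taxable = 45,770.00 Cr − 1×704.00 Cr = 45,066.00 Cr
  2,227.20 Cr + 19.76% × (45,066.00 Cr − 22,400.00 Cr) = 2,227.20 Cr + 19.76% × 22,666.00 Cr = 6,706.00 Cr
Transit Levy: 8.5% × 45,770.00 Cr = 3,890.45 Cr
Medical Insurance Levy: 5.5% × 45,770.00 Cr = 2,517.35 Cr
Total: 6,706.00 Cr + 3,890.45 Cr + 2,517.35 Cr = 13,113.80 Cr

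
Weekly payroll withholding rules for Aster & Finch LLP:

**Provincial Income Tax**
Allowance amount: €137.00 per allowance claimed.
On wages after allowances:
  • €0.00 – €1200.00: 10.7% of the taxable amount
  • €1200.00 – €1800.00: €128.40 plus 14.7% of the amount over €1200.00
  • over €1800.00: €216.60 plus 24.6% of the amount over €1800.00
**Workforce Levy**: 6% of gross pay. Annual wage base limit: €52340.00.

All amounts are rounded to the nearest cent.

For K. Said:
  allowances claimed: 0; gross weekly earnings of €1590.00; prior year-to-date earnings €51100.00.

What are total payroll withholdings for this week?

€260.13

Provincial Income Tax: taxable = €1590.00
  €128.40 + 14.7% × (€1590.00 − €1200.00) = €128.40 + 14.7% × €390.00 = €185.73
Workforce Levy: cap €52340.00 − YTD €51100.00 = €1240.00 subject; 6% × €1240.00 = €74.40
Total: €185.73 + €74.40 = €260.13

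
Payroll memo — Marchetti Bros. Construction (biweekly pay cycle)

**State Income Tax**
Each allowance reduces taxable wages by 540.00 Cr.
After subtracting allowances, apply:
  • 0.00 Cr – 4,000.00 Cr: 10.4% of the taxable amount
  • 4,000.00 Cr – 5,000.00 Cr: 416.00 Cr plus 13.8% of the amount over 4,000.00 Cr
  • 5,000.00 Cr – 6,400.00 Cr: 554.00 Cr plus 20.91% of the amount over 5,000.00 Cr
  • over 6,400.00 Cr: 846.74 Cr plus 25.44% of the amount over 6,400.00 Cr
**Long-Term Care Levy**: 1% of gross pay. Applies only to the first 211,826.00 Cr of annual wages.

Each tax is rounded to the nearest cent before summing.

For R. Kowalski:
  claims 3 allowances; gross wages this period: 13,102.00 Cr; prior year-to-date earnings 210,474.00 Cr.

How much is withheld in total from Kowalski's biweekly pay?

2,153.12 Cr

State Income Tax: taxable = 13,102.00 Cr − 3×540.00 Cr = 11,482.00 Cr
  846.74 Cr + 25.44% × (11,482.00 Cr − 6,400.00 Cr) = 846.74 Cr + 25.44% × 5,082.00 Cr = 2,139.60 Cr
Long-Term Care Levy: cap 211,826.00 Cr − YTD 210,474.00 Cr = 1,352.00 Cr subject; 1% × 1,352.00 Cr = 13.52 Cr
Total: 2,139.60 Cr + 13.52 Cr = 2,153.12 Cr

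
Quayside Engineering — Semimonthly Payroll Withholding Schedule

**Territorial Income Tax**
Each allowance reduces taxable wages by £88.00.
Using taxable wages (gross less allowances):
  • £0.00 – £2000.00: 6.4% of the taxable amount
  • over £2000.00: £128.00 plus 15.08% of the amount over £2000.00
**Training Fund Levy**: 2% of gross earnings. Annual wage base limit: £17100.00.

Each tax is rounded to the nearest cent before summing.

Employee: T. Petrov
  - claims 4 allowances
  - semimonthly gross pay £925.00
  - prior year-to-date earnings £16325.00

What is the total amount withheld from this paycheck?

£52.17

Territorial Income Tax: taxable = £925.00 − 4×£88.00 = £573.00
  6.4% × £573.00 = £36.67
Training Fund Levy: cap £17100.00 − YTD £16325.00 = £775.00 subject; 2% × £775.00 = £15.50
Total: £36.67 + £15.50 = £52.17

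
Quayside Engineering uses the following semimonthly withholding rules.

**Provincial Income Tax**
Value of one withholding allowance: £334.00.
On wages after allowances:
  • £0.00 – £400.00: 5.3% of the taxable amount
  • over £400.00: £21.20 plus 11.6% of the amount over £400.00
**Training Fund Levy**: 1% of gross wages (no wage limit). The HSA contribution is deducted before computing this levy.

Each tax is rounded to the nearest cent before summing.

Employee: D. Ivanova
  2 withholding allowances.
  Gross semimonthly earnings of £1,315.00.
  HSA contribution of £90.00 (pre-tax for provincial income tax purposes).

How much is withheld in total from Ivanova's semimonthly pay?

Provincial Income Tax: taxable = £1,315.00 − £90.00 − 2×£334.00 = £557.00
  £21.20 + 11.6% × (£557.00 − £400.00) = £21.20 + 11.6% × £157.00 = £39.41
Training Fund Levy: 1% × £1,225.00 = £12.25
Total: £39.41 + £12.25 = £51.66

£51.66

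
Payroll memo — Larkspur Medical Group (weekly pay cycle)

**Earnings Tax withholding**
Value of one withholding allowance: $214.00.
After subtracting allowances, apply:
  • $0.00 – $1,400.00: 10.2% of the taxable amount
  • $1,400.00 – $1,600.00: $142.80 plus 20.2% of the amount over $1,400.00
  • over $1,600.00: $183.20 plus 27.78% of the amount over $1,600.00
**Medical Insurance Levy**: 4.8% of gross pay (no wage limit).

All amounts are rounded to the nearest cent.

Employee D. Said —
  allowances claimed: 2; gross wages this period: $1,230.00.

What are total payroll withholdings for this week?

$140.84

Earnings Tax: taxable = $1,230.00 − 2×$214.00 = $802.00
  10.2% × $802.00 = $81.80
Medical Insurance Levy: 4.8% × $1,230.00 = $59.04
Total: $81.80 + $59.04 = $140.84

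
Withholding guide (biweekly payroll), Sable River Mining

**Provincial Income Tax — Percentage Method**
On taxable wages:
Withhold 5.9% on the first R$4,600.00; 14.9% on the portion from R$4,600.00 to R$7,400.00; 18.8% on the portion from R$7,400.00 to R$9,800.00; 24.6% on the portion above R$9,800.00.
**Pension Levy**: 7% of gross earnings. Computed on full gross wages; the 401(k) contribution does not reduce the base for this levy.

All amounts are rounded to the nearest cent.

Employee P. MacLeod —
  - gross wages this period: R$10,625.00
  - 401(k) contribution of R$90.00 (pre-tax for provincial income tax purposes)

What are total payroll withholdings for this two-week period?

Provincial Income Tax: taxable = R$10,625.00 − R$90.00 = R$10,535.00
  R$1,139.80 + 24.6% × (R$10,535.00 − R$9,800.00) = R$1,139.80 + 24.6% × R$735.00 = R$1,320.61
Pension Levy: 7% × R$10,625.00 = R$743.75
Total: R$1,320.61 + R$743.75 = R$2,064.36

R$2,064.36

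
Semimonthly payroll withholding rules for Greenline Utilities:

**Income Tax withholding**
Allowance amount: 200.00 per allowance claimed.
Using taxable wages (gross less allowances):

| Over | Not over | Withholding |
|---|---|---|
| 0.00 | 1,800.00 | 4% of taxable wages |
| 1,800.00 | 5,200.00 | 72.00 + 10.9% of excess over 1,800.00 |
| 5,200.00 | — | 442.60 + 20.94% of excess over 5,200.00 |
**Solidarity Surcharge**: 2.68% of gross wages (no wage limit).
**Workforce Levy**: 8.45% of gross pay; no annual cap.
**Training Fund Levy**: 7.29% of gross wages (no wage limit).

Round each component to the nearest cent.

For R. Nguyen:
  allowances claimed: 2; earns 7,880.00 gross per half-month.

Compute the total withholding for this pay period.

Income Tax: taxable = 7,880.00 − 2×200.00 = 7,480.00
  442.60 + 20.94% × (7,480.00 − 5,200.00) = 442.60 + 20.94% × 2,280.00 = 920.03
Solidarity Surcharge: 2.68% × 7,880.00 = 211.18
Workforce Levy: 8.45% × 7,880.00 = 665.86
Training Fund Levy: 7.29% × 7,880.00 = 574.45
Total: 920.03 + 211.18 + 665.86 + 574.45 = 2,371.52

2,371.52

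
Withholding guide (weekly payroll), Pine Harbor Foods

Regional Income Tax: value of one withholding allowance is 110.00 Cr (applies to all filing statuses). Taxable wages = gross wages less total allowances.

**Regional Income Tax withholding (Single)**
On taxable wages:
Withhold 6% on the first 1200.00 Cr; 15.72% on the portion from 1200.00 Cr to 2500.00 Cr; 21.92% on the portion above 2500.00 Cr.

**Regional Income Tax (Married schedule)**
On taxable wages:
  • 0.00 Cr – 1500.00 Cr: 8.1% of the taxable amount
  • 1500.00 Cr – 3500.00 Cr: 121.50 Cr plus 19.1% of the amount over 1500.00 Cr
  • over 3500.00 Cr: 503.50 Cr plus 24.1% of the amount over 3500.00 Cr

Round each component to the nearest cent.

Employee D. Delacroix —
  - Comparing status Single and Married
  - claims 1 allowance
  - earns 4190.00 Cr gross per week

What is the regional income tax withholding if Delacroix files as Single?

Regional Income Tax (Single): taxable = 4190.00 Cr − 1×110.00 Cr = 4080.00 Cr
  276.36 Cr + 21.92% × (4080.00 Cr − 2500.00 Cr) = 276.36 Cr + 21.92% × 1580.00 Cr = 622.70 Cr

622.70 Cr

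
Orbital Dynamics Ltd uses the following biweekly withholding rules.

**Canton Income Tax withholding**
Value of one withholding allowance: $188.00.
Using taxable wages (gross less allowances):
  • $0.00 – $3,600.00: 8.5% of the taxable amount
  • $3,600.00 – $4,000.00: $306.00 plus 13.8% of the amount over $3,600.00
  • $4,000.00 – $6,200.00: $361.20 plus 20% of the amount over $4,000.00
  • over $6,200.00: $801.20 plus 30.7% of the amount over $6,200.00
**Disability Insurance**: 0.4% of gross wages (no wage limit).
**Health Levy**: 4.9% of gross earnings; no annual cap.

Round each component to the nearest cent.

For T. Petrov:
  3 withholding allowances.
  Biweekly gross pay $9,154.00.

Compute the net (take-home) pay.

$7,133.90

Canton Income Tax: taxable = $9,154.00 − 3×$188.00 = $8,590.00
  $801.20 + 30.7% × ($8,590.00 − $6,200.00) = $801.20 + 30.7% × $2,390.00 = $1,534.93
Disability Insurance: 0.4% × $9,154.00 = $36.62
Health Levy: 4.9% × $9,154.00 = $448.55
Total withheld: $1,534.93 + $36.62 + $448.55 = $2,020.10
Net pay: $9,154.00 − $2,020.10 = $7,133.90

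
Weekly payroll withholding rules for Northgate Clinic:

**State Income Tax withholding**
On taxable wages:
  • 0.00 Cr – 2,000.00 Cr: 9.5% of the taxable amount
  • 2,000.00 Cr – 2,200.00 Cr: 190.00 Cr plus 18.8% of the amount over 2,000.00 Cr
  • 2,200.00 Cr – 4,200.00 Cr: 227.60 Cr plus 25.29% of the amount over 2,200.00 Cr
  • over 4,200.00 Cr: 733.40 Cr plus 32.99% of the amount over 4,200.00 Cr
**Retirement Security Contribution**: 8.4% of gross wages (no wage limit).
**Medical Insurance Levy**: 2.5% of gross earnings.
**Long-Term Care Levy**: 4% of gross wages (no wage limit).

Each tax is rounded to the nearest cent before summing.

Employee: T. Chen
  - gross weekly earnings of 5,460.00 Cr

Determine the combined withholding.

State Income Tax: taxable = 5,460.00 Cr
  733.40 Cr + 32.99% × (5,460.00 Cr − 4,200.00 Cr) = 733.40 Cr + 32.99% × 1,260.00 Cr = 1,149.07 Cr
Retirement Security Contribution: 8.4% × 5,460.00 Cr = 458.64 Cr
Medical Insurance Levy: 2.5% × 5,460.00 Cr = 136.50 Cr
Long-Term Care Levy: 4% × 5,460.00 Cr = 218.40 Cr
Total: 1,149.07 Cr + 458.64 Cr + 136.50 Cr + 218.40 Cr = 1,962.61 Cr

1,962.61 Cr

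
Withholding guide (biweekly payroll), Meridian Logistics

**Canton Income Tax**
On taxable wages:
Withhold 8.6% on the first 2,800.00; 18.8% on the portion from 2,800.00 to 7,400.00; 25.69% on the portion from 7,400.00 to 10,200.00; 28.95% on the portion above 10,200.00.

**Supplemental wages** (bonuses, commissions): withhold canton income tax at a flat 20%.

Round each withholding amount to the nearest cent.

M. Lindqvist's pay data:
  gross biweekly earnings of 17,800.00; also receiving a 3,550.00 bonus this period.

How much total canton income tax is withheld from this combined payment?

4,735.12

Canton Income Tax: taxable = 17,800.00
  1,824.92 + 28.95% × (17,800.00 − 10,200.00) = 1,824.92 + 28.95% × 7,600.00 = 4,025.12
Supplemental (20% flat on bonus): 20% × 3,550.00 = 710.00
Total canton income tax: 4,025.12 + 710.00 = 4,735.12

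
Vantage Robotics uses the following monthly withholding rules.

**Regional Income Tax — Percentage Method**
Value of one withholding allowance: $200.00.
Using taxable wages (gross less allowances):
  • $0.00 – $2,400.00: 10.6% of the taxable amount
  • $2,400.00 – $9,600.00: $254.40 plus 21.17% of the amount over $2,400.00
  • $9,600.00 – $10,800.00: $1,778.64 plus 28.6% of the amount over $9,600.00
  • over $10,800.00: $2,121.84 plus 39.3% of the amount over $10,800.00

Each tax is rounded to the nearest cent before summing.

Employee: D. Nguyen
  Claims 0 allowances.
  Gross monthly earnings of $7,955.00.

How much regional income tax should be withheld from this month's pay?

$1,430.39

Regional Income Tax: taxable = $7,955.00
  $254.40 + 21.17% × ($7,955.00 − $2,400.00) = $254.40 + 21.17% × $5,555.00 = $1,430.39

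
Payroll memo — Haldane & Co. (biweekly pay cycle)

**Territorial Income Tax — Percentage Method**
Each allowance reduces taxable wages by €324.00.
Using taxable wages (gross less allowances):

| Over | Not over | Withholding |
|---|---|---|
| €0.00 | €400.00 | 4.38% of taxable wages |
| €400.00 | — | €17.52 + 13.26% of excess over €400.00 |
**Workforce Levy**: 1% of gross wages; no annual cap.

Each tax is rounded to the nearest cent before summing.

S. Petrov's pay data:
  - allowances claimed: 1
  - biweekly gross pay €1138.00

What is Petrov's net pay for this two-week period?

Territorial Income Tax: taxable = €1138.00 − 1×€324.00 = €814.00
  €17.52 + 13.26% × (€814.00 − €400.00) = €17.52 + 13.26% × €414.00 = €72.42
Workforce Levy: 1% × €1138.00 = €11.38
Total withheld: €72.42 + €11.38 = €83.80
Net pay: €1138.00 − €83.80 = €1054.20

€1054.20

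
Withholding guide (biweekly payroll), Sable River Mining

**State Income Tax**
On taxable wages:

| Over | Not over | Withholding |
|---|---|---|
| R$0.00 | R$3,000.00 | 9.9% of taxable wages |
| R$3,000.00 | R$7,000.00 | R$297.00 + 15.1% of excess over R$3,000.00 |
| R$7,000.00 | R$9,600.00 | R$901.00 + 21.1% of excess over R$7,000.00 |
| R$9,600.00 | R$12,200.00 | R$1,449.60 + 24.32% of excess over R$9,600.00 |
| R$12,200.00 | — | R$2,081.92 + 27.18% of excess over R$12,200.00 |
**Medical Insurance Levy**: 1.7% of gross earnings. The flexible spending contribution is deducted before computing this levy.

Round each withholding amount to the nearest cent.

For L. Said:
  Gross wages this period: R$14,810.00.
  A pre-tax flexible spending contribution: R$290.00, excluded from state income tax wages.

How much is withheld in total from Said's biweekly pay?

R$2,959.34

State Income Tax: taxable = R$14,810.00 − R$290.00 = R$14,520.00
  R$2,081.92 + 27.18% × (R$14,520.00 − R$12,200.00) = R$2,081.92 + 27.18% × R$2,320.00 = R$2,712.50
Medical Insurance Levy: 1.7% × R$14,520.00 = R$246.84
Total: R$2,712.50 + R$246.84 = R$2,959.34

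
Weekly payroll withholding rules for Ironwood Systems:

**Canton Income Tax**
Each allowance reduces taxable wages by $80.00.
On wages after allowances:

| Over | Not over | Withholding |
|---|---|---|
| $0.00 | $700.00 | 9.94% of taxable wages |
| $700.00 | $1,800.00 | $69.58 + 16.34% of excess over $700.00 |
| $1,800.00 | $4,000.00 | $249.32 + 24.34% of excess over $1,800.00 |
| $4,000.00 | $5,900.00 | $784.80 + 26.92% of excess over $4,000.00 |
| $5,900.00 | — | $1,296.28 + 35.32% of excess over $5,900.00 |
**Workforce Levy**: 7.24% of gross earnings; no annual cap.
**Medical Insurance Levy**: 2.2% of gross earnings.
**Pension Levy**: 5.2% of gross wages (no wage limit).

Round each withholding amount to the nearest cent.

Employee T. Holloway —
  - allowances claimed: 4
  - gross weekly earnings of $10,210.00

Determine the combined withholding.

Canton Income Tax: taxable = $10,210.00 − 4×$80.00 = $9,890.00
  $1,296.28 + 35.32% × ($9,890.00 − $5,900.00) = $1,296.28 + 35.32% × $3,990.00 = $2,705.55
Workforce Levy: 7.24% × $10,210.00 = $739.20
Medical Insurance Levy: 2.2% × $10,210.00 = $224.62
Pension Levy: 5.2% × $10,210.00 = $530.92
Total: $2,705.55 + $739.20 + $224.62 + $530.92 = $4,200.29

$4,200.29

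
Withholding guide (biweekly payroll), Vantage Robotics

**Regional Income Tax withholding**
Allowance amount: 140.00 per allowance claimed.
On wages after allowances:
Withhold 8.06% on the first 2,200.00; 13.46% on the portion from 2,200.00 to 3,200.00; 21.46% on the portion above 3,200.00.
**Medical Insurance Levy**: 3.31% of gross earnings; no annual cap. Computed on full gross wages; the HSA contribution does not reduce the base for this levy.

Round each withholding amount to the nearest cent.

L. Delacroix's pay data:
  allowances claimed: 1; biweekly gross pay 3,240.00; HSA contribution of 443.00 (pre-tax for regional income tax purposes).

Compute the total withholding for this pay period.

Regional Income Tax: taxable = 3,240.00 − 443.00 − 1×140.00 = 2,657.00
  177.32 + 13.46% × (2,657.00 − 2,200.00) = 177.32 + 13.46% × 457.00 = 238.83
Medical Insurance Levy: 3.31% × 3,240.00 = 107.24
Total: 238.83 + 107.24 = 346.07

346.07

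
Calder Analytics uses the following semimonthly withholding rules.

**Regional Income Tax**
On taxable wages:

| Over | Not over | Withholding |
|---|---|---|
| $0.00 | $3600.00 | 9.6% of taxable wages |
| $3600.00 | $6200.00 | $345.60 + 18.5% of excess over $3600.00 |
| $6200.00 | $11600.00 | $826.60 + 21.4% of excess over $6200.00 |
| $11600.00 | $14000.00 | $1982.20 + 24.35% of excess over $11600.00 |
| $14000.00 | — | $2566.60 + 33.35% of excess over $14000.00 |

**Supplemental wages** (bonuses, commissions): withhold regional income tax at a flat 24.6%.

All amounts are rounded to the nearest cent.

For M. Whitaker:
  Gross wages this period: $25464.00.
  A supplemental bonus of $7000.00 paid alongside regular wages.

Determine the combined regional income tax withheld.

Regional Income Tax: taxable = $25464.00
  $2566.60 + 33.35% × ($25464.00 − $14000.00) = $2566.60 + 33.35% × $11464.00 = $6389.84
Supplemental (24.6% flat on bonus): 24.6% × $7000.00 = $1722.00
Total regional income tax: $6389.84 + $1722.00 = $8111.84

$8111.84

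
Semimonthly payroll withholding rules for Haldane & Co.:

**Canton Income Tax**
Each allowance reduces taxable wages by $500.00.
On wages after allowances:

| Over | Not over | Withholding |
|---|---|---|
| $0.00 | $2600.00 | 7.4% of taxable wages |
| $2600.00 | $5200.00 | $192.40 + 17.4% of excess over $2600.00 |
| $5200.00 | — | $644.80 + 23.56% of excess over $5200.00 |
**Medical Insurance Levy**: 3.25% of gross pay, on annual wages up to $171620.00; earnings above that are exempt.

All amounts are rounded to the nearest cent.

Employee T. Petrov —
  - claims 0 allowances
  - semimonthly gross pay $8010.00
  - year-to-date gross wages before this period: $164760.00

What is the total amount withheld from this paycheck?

$1529.79

Canton Income Tax: taxable = $8010.00
  $644.80 + 23.56% × ($8010.00 − $5200.00) = $644.80 + 23.56% × $2810.00 = $1306.84
Medical Insurance Levy: cap $171620.00 − YTD $164760.00 = $6860.00 subject; 3.25% × $6860.00 = $222.95
Total: $1306.84 + $222.95 = $1529.79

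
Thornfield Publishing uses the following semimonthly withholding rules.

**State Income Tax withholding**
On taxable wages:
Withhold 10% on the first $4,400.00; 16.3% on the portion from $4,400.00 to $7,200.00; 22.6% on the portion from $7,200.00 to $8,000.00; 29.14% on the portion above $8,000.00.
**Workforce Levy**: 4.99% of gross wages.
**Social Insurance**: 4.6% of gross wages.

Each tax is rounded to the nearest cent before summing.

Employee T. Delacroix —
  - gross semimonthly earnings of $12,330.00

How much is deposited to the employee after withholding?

$8,808.59

State Income Tax: taxable = $12,330.00
  $1,077.20 + 29.14% × ($12,330.00 − $8,000.00) = $1,077.20 + 29.14% × $4,330.00 = $2,338.96
Workforce Levy: 4.99% × $12,330.00 = $615.27
Social Insurance: 4.6% × $12,330.00 = $567.18
Total withheld: $2,338.96 + $615.27 + $567.18 = $3,521.41
Net pay: $12,330.00 − $3,521.41 = $8,808.59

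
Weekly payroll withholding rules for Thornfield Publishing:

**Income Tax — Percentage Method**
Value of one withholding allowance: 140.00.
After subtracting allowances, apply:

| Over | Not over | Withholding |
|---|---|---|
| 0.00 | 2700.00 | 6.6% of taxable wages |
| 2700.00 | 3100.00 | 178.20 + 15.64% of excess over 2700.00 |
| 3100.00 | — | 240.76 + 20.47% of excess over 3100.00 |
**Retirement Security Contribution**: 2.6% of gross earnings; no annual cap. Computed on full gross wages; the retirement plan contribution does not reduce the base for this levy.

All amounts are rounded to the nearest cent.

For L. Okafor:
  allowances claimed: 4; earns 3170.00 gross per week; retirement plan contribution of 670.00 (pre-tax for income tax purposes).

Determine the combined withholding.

Income Tax: taxable = 3170.00 − 670.00 − 4×140.00 = 1940.00
  6.6% × 1940.00 = 128.04
Retirement Security Contribution: 2.6% × 3170.00 = 82.42
Total: 128.04 + 82.42 = 210.46

210.46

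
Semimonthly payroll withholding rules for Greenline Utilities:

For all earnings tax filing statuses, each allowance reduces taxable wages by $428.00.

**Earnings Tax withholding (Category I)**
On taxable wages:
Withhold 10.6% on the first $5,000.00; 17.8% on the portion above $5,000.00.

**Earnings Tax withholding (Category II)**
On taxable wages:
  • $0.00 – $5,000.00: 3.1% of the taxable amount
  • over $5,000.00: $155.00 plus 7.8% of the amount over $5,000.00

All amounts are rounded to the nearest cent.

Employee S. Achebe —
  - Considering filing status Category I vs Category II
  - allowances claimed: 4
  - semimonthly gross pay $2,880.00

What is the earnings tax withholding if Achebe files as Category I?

Earnings Tax (Category I): taxable = $2,880.00 − 4×$428.00 = $1,168.00
  10.6% × $1,168.00 = $123.81

$123.81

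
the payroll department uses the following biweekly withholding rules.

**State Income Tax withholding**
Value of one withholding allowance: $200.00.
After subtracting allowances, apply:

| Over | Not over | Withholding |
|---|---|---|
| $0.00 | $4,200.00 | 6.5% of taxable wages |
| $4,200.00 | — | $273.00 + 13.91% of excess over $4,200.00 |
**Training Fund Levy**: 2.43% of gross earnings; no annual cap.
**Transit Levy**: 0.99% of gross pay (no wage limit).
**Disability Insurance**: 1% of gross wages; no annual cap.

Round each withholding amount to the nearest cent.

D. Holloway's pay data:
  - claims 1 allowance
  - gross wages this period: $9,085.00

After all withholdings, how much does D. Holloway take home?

$7,758.76

State Income Tax: taxable = $9,085.00 − 1×$200.00 = $8,885.00
  $273.00 + 13.91% × ($8,885.00 − $4,200.00) = $273.00 + 13.91% × $4,685.00 = $924.68
Training Fund Levy: 2.43% × $9,085.00 = $220.77
Transit Levy: 0.99% × $9,085.00 = $89.94
Disability Insurance: 1% × $9,085.00 = $90.85
Total withheld: $924.68 + $220.77 + $89.94 + $90.85 = $1,326.24
Net pay: $9,085.00 − $1,326.24 = $7,758.76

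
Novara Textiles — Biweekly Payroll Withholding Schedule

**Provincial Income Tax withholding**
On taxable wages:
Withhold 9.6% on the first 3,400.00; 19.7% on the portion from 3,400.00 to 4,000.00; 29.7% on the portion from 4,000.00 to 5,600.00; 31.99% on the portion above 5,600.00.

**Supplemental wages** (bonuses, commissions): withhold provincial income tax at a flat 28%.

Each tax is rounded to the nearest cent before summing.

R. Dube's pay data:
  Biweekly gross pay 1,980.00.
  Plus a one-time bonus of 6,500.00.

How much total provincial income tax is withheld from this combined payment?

Provincial Income Tax: taxable = 1,980.00
  9.6% × 1,980.00 = 190.08
Supplemental (28% flat on bonus): 28% × 6,500.00 = 1,820.00
Total provincial income tax: 190.08 + 1,820.00 = 2,010.08

2,010.08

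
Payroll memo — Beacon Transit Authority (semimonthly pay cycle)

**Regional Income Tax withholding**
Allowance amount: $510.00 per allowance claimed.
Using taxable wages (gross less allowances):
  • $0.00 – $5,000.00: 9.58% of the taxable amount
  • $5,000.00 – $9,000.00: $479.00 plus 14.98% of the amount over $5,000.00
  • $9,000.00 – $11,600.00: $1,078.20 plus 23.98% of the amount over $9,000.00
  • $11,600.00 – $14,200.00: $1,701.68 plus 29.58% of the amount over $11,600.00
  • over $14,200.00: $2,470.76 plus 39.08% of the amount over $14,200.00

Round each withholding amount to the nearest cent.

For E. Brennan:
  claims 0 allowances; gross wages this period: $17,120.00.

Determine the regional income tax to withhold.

Regional Income Tax: taxable = $17,120.00
  $2,470.76 + 39.08% × ($17,120.00 − $14,200.00) = $2,470.76 + 39.08% × $2,920.00 = $3,611.90

$3,611.90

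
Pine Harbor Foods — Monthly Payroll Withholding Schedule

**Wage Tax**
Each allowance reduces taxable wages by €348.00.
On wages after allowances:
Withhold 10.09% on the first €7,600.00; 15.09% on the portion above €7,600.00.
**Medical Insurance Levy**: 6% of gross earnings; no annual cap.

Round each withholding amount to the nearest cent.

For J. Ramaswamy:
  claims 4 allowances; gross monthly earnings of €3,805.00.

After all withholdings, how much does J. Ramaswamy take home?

€3,333.23

Wage Tax: taxable = €3,805.00 − 4×€348.00 = €2,413.00
  10.09% × €2,413.00 = €243.47
Medical Insurance Levy: 6% × €3,805.00 = €228.30
Total withheld: €243.47 + €228.30 = €471.77
Net pay: €3,805.00 − €471.77 = €3,333.23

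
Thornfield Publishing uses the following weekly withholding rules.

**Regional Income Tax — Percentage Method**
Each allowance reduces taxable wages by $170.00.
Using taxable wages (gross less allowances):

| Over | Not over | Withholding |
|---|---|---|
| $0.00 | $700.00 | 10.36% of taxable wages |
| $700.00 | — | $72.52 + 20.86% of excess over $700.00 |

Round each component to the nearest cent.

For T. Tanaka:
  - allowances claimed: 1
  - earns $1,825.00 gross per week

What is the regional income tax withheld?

Regional Income Tax: taxable = $1,825.00 − 1×$170.00 = $1,655.00
  $72.52 + 20.86% × ($1,655.00 − $700.00) = $72.52 + 20.86% × $955.00 = $271.73

$271.73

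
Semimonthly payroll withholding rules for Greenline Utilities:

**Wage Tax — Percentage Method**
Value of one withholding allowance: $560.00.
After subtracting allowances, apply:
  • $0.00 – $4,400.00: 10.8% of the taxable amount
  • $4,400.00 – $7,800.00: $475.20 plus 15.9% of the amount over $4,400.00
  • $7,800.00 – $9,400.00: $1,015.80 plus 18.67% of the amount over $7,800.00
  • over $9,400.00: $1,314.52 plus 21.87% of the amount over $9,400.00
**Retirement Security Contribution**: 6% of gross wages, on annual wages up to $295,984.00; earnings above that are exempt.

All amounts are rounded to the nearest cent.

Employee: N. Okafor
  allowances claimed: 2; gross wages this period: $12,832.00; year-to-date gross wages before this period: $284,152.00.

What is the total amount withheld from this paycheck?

$2,530.07

Wage Tax: taxable = $12,832.00 − 2×$560.00 = $11,712.00
  $1,314.52 + 21.87% × ($11,712.00 − $9,400.00) = $1,314.52 + 21.87% × $2,312.00 = $1,820.15
Retirement Security Contribution: cap $295,984.00 − YTD $284,152.00 = $11,832.00 subject; 6% × $11,832.00 = $709.92
Total: $1,820.15 + $709.92 = $2,530.07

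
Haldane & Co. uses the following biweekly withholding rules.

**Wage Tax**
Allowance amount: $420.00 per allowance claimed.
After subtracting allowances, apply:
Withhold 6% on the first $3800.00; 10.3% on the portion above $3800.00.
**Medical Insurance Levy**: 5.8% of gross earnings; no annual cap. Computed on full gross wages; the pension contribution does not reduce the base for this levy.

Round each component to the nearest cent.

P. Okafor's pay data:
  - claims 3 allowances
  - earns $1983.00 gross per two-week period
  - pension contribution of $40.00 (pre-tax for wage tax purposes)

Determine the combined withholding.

$155.99

Wage Tax: taxable = $1983.00 − $40.00 − 3×$420.00 = $683.00
  6% × $683.00 = $40.98
Medical Insurance Levy: 5.8% × $1983.00 = $115.01
Total: $40.98 + $115.01 = $155.99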